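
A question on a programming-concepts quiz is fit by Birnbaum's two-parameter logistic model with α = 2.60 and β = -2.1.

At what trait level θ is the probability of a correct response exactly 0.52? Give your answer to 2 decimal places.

P(θ) = 1 / (1 + exp(−α(θ − β)))
logit = ln(0.5200/0.4800) = 0.0800
θ = β + logit/(α) = -2.1 + 0.0800/2.6000 = -2.0692

-2.07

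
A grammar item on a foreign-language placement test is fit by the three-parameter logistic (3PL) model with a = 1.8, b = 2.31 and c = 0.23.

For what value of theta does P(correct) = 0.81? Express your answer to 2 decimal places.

P(theta) = c + (1 − c) · 1 / (1 + exp(−a(theta − b)))
Remove guessing floor: (0.81 − 0.23)/(1 − 0.23) = 0.7532
logit = ln(0.7532/0.2468) = 1.1160
theta = b + logit/(a) = 2.31 + 1.1160/1.8000 = 2.9300

2.93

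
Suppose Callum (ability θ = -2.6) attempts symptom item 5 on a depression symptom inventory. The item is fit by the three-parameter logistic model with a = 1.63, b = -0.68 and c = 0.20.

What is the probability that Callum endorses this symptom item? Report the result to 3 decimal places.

0.234

P(θ) = c + (1 − c) · 1 / (1 + exp(−a(θ − b)))
Exponent: 1.63 × (-2.6 − (-0.68)) = -3.1296
1/(1 + e^{3.1296}) = 0.0419
P = 0.20 + 0.80 × 0.0419 = 0.2335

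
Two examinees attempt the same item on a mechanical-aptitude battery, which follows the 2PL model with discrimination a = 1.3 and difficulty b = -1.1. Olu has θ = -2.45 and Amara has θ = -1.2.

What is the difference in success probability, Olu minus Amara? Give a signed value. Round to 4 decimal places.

P(θ) = 1 / (1 + exp(−a(θ − b)))
P(Olu) = 0.1474  [exponent -1.7550]
P(Amara) = 0.4675  [exponent -0.1300]
Difference = 0.1474 − 0.4675 = -0.3201

-0.3201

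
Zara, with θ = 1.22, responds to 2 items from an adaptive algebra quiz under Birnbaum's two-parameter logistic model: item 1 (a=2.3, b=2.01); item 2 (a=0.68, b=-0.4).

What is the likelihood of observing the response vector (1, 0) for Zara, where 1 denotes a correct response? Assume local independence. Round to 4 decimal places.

P(θ) = 1 / (1 + exp(−a(θ − b)))
P_1 = 1/(1+e^{1.8170}) = 0.1398
P_2 = 1/(1+e^{-1.1016}) = 0.7506
L = P_1 × (1−P_2) = 0.1398 × 0.2494 = 0.03487

0.0349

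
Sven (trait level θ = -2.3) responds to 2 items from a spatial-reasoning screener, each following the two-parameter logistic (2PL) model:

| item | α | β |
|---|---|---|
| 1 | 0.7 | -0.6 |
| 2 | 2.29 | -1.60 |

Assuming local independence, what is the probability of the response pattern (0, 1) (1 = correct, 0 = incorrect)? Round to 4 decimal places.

P(θ) = 1 / (1 + exp(−α(θ − β)))
P_1 = 1/(1+e^{1.1900}) = 0.2333
P_2 = 1/(1+e^{1.6030}) = 0.1676
L = (1−P_1) × P_2 = 0.7667 × 0.1676 = 0.12848

0.1285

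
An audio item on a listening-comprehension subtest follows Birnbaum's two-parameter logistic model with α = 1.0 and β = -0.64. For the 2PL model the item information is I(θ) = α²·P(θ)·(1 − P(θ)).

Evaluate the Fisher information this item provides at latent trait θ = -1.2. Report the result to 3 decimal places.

0.231

P = 1/(1+e^{0.5600}) = 0.3635
P(1−P) = 0.3635 × 0.6365 = 0.2314
I = α² × P(1−P) = 1.0² × 0.2314 = 0.23138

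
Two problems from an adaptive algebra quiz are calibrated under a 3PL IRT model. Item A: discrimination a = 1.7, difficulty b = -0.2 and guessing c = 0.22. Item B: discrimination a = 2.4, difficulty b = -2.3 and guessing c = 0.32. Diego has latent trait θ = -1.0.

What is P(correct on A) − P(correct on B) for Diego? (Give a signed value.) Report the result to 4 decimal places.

P(θ) = c + (1 − c) · 1 / (1 + exp(−a(θ − b)))
P_A = 0.3793
P_B = 0.9712
P_A − P_B = -0.5919

-0.5919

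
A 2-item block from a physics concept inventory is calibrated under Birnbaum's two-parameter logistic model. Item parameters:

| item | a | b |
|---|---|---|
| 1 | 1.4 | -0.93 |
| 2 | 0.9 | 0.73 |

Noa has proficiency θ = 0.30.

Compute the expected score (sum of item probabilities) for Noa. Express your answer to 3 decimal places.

P(θ) = 1 / (1 + exp(−a(θ − b)))
P_1 = 1/(1+e^{-1.7220}) = 0.8484
P_2 = 1/(1+e^{0.3870}) = 0.4044
E[score] = 0.8484 + 0.4044 = 1.2528

1.253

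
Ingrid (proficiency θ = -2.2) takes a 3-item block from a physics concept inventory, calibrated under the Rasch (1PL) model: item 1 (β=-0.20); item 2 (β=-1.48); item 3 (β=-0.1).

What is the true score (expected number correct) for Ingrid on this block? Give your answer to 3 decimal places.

P(θ) = 1 / (1 + exp(−(θ − β)))
P_1 = 1/(1+e^{2.0000}) = 0.1192
P_2 = 1/(1+e^{0.7200}) = 0.3274
P_3 = 1/(1+e^{2.1000}) = 0.1091
E[score] = 0.1192 + 0.3274 + 0.1091 = 0.5557

0.556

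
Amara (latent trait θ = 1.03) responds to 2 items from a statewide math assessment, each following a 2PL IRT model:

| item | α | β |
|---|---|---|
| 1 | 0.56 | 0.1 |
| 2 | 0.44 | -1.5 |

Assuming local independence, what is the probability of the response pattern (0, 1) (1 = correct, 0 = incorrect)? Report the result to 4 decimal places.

P(θ) = 1 / (1 + exp(−α(θ − β)))
P_1 = 1/(1+e^{-0.5208}) = 0.6273
P_2 = 1/(1+e^{-1.1132}) = 0.7527
L = (1−P_1) × P_2 = 0.3727 × 0.7527 = 0.28051

0.2805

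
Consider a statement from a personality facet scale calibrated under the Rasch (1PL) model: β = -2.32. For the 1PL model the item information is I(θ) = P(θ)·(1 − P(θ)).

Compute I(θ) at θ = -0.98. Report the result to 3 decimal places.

0.164

P = 1/(1+e^{-1.3400}) = 0.7925
P(1−P) = 0.7925 × 0.2075 = 0.1644
I = P(1−P) = 0.16445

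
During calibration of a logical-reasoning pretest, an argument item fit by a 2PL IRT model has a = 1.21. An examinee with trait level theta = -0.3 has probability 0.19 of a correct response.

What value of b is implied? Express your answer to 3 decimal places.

0.898

P(theta) = 1 / (1 + exp(−a(theta − b)))
logit(0.19) = ln(0.19/0.81) = -1.4500
b = theta − logit/(a) = -0.3 − (-1.4500)/1.2100 = 0.8984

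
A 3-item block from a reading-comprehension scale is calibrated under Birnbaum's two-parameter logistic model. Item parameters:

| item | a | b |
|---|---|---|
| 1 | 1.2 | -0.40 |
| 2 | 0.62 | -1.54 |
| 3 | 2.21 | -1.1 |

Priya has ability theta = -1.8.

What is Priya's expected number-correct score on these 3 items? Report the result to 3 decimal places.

0.792

P(theta) = 1 / (1 + exp(−a(theta − b)))
P_1 = 1/(1+e^{1.6800}) = 0.1571
P_2 = 1/(1+e^{0.1612}) = 0.4598
P_3 = 1/(1+e^{1.5470}) = 0.1755
E[score] = 0.1571 + 0.4598 + 0.1755 = 0.7924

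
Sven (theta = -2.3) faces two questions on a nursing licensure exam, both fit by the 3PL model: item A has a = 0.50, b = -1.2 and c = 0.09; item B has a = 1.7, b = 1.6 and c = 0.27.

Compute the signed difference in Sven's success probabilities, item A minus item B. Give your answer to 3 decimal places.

0.152

P(theta) = c + (1 − c) · 1 / (1 + exp(−a(theta − b)))
P_A = 0.4229
P_B = 0.2710
P_A − P_B = 0.1520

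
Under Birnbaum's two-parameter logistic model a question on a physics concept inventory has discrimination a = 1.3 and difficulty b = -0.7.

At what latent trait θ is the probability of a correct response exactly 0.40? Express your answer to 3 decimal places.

P(θ) = 1 / (1 + exp(−a(θ − b)))
logit = ln(0.4000/0.6000) = -0.4055
θ = b + logit/(a) = -0.7 + (-0.4055)/1.3000 = -1.0119

-1.012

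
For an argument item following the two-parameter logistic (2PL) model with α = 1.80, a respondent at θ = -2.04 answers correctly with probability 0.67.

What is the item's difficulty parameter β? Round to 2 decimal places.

P(θ) = 1 / (1 + exp(−α(θ − β)))
logit(0.67) = ln(0.67/0.33) = 0.7082
β = θ − logit/(α) = -2.04 − 0.7082/1.8000 = -2.4334

-2.43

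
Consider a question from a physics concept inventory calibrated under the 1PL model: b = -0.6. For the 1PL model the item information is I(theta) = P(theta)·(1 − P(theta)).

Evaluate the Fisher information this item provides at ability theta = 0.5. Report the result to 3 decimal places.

0.187

P = 1/(1+e^{-1.1000}) = 0.7503
P(1−P) = 0.7503 × 0.2497 = 0.1874
I = P(1−P) = 0.18737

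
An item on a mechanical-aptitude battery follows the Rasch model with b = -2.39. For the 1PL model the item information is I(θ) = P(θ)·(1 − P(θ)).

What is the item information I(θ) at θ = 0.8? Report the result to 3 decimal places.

P = 1/(1+e^{-3.1900}) = 0.9605
P(1−P) = 0.9605 × 0.0395 = 0.0380
I = P(1−P) = 0.03798

0.038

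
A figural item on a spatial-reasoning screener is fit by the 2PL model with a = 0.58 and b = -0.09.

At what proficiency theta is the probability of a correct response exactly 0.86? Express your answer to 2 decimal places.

3.04

P(theta) = 1 / (1 + exp(−a(theta − b)))
logit = ln(0.8600/0.1400) = 1.8153
theta = b + logit/(a) = -0.09 + 1.8153/0.5800 = 3.0398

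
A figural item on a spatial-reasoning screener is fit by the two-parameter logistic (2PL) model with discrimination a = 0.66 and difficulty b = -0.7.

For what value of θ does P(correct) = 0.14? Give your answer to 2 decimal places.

P(θ) = 1 / (1 + exp(−a(θ − b)))
logit = ln(0.1400/0.8600) = -1.8153
θ = b + logit/(a) = -0.7 + (-1.8153)/0.6600 = -3.4504

-3.45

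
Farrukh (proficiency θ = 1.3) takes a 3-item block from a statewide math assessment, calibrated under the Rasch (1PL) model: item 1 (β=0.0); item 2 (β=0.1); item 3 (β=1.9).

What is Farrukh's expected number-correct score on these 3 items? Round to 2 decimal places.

P(θ) = 1 / (1 + exp(−(θ − β)))
P_1 = 1/(1+e^{-1.3000}) = 0.7858
P_2 = 1/(1+e^{-1.2000}) = 0.7685
P_3 = 1/(1+e^{0.6000}) = 0.3543
E[score] = 0.7858 + 0.7685 + 0.3543 = 1.9087

1.91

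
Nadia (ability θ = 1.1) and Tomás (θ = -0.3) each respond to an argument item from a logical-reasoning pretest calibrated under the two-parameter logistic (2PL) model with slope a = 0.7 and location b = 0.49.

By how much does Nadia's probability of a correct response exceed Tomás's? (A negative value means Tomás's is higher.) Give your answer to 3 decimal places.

P(θ) = 1 / (1 + exp(−a(θ − b)))
P(Nadia) = 0.6052  [exponent 0.4270]
P(Tomás) = 0.3652  [exponent -0.5530]
Difference = 0.6052 − 0.3652 = 0.2400

0.240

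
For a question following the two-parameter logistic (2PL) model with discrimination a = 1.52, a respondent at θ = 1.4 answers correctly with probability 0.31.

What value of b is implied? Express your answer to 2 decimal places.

P(θ) = 1 / (1 + exp(−a(θ − b)))
logit(0.31) = ln(0.31/0.69) = -0.8001
b = θ − logit/(a) = 1.4 − (-0.8001)/1.5200 = 1.9264

1.93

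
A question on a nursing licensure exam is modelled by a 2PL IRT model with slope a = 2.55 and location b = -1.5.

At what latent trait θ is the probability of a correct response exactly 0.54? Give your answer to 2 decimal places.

P(θ) = 1 / (1 + exp(−a(θ − b)))
logit = ln(0.5400/0.4600) = 0.1603
θ = b + logit/(a) = -1.5 + 0.1603/2.5500 = -1.4371

-1.44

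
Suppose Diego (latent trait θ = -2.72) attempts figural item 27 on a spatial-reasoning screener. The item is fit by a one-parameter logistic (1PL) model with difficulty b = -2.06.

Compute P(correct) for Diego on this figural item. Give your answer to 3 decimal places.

P(θ) = 1 / (1 + exp(−(θ − b)))
Exponent: (-2.72 − (-2.06)) = -0.6600
1/(1 + e^{0.6600}) = 0.3407
P = 0.3407

0.341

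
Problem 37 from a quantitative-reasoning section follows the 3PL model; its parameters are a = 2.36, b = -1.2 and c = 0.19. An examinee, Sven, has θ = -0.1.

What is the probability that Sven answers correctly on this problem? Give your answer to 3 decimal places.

P(θ) = c + (1 − c) · 1 / (1 + exp(−a(θ − b)))
Exponent: 2.36 × (-0.1 − (-1.2)) = 2.5960
1/(1 + e^{-2.5960}) = 0.9306
P = 0.19 + 0.81 × 0.9306 = 0.9438

0.944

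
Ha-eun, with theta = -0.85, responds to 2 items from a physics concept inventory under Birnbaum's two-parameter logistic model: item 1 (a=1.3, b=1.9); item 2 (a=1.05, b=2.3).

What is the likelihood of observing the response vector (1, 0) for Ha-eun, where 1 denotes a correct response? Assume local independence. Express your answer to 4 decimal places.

P(theta) = 1 / (1 + exp(−a(theta − b)))
P_1 = 1/(1+e^{3.5750}) = 0.0273
P_2 = 1/(1+e^{3.3075}) = 0.0353
L = P_1 × (1−P_2) = 0.0273 × 0.9647 = 0.02629

0.0263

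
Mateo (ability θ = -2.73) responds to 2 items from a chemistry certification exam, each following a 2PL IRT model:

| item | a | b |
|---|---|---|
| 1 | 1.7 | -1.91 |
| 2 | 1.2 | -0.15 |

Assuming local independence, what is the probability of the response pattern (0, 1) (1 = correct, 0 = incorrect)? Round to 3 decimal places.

0.035

P(θ) = 1 / (1 + exp(−a(θ − b)))
P_1 = 1/(1+e^{1.3940}) = 0.1988
P_2 = 1/(1+e^{3.0960}) = 0.0433
L = (1−P_1) × P_2 = 0.8012 × 0.0433 = 0.03467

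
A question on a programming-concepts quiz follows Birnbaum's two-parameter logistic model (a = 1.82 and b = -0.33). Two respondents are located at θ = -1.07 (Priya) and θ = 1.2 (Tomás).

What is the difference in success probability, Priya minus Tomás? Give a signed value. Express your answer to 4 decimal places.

-0.7354

P(θ) = 1 / (1 + exp(−a(θ − b)))
P(Priya) = 0.2064  [exponent -1.3468]
P(Tomás) = 0.9418  [exponent 2.7846]
Difference = 0.2064 − 0.9418 = -0.7354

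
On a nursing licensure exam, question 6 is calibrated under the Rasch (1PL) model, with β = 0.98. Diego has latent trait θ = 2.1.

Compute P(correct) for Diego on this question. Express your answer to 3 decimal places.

P(θ) = 1 / (1 + exp(−(θ − β)))
Exponent: (2.1 − 0.98) = 1.1200
1/(1 + e^{-1.1200}) = 0.7540
P = 0.7540

0.754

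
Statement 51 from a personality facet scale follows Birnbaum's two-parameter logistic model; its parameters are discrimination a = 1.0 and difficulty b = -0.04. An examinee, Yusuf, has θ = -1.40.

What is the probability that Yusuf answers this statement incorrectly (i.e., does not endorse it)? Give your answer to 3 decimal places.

0.796

P(θ) = 1 / (1 + exp(−a(θ − b)))
Exponent: 1.0 × (-1.40 − (-0.04)) = -1.3600
1/(1 + e^{1.3600}) = 0.2042
P(incorrect) = 1 − 0.2042 = 0.7958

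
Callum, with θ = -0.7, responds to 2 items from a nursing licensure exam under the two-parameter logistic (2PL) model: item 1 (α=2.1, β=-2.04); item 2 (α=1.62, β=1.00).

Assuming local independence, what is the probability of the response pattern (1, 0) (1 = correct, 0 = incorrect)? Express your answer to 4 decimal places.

0.8870

P(θ) = 1 / (1 + exp(−α(θ − β)))
P_1 = 1/(1+e^{-2.8140}) = 0.9434
P_2 = 1/(1+e^{2.7540}) = 0.0599
L = P_1 × (1−P_2) = 0.9434 × 0.9401 = 0.88695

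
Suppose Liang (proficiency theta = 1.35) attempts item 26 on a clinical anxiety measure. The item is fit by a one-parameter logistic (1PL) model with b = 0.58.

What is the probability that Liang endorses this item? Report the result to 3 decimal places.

P(theta) = 1 / (1 + exp(−(theta − b)))
Exponent: (1.35 − 0.58) = 0.7700
1/(1 + e^{-0.7700}) = 0.6835
P = 0.6835

0.684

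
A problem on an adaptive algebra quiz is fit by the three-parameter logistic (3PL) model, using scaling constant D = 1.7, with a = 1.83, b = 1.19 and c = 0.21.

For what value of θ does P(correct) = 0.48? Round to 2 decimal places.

0.98

P(θ) = c + (1 − c) · 1 / (1 + exp(−D·a(θ − b)))
Remove guessing floor: (0.48 − 0.21)/(1 − 0.21) = 0.3418
logit = ln(0.3418/0.6582) = -0.6554
θ = b + logit/(1.7·a) = 1.19 + (-0.6554)/3.1110 = 0.9793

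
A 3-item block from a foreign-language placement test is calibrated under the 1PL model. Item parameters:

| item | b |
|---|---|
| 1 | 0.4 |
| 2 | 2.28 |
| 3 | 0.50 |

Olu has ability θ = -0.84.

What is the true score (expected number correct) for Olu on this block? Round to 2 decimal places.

0.47

P(θ) = 1 / (1 + exp(−(θ − b)))
P_1 = 1/(1+e^{1.2400}) = 0.2244
P_2 = 1/(1+e^{3.1200}) = 0.0423
P_3 = 1/(1+e^{1.3400}) = 0.2075
E[score] = 0.2244 + 0.0423 + 0.2075 = 0.4742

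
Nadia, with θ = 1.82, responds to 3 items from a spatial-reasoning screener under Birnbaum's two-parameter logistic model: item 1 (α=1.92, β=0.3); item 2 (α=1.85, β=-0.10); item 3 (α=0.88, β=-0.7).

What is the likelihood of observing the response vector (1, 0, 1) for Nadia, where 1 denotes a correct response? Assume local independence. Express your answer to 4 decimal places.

0.0238

P(θ) = 1 / (1 + exp(−α(θ − β)))
P_1 = 1/(1+e^{-2.9184}) = 0.9487
P_2 = 1/(1+e^{-3.5520}) = 0.9721
P_3 = 1/(1+e^{-2.2176}) = 0.9018
L = P_1 × (1−P_2) × P_3 = 0.9487 × 0.0279 × 0.9018 = 0.02384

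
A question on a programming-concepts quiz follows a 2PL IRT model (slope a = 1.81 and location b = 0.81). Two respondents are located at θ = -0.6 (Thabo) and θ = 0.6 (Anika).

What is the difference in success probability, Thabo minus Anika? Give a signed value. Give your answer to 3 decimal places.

P(θ) = 1 / (1 + exp(−a(θ − b)))
P(Thabo) = 0.0723  [exponent -2.5521]
P(Anika) = 0.4061  [exponent -0.3801]
Difference = 0.0723 − 0.4061 = -0.3338

-0.334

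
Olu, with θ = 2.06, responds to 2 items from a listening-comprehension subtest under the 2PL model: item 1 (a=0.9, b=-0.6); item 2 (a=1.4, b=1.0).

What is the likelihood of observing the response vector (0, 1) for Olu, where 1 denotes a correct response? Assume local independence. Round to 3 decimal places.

0.068

P(θ) = 1 / (1 + exp(−a(θ − b)))
P_1 = 1/(1+e^{-2.3940}) = 0.9164
P_2 = 1/(1+e^{-1.4840}) = 0.8152
L = (1−P_1) × P_2 = 0.0836 × 0.8152 = 0.06817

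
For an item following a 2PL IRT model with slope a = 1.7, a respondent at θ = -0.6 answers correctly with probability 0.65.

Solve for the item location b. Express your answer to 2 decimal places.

-0.96

P(θ) = 1 / (1 + exp(−a(θ − b)))
logit(0.65) = ln(0.65/0.35) = 0.6190
b = θ − logit/(a) = -0.6 − 0.6190/1.7000 = -0.9641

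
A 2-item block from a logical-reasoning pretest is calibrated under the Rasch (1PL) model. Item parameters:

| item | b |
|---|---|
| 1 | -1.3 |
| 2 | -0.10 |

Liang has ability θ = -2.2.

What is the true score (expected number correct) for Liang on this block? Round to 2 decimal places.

P(θ) = 1 / (1 + exp(−(θ − b)))
P_1 = 1/(1+e^{0.9000}) = 0.2891
P_2 = 1/(1+e^{2.1000}) = 0.1091
E[score] = 0.2891 + 0.1091 = 0.3981

0.40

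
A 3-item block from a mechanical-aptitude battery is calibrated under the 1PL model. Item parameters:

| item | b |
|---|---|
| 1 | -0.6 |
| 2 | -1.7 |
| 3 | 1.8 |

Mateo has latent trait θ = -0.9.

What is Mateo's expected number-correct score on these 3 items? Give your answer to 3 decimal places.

P(θ) = 1 / (1 + exp(−(θ − b)))
P_1 = 1/(1+e^{0.3000}) = 0.4256
P_2 = 1/(1+e^{-0.8000}) = 0.6900
P_3 = 1/(1+e^{2.7000}) = 0.0630
E[score] = 0.4256 + 0.6900 + 0.0630 = 1.1785

1.179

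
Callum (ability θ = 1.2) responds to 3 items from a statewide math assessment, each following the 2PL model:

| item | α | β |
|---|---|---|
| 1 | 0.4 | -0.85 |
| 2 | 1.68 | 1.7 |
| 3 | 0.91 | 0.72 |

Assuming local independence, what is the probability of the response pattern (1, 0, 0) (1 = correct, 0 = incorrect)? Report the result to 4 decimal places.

P(θ) = 1 / (1 + exp(−α(θ − β)))
P_1 = 1/(1+e^{-0.8200}) = 0.6942
P_2 = 1/(1+e^{0.8400}) = 0.3015
P_3 = 1/(1+e^{-0.4368}) = 0.6075
L = P_1 × (1−P_2) × (1−P_3) = 0.6942 × 0.6985 × 0.3925 = 0.19033

0.1903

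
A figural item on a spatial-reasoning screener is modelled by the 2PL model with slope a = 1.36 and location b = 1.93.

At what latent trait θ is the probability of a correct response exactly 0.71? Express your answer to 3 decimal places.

2.588

P(θ) = 1 / (1 + exp(−a(θ − b)))
logit = ln(0.7100/0.2900) = 0.8954
θ = b + logit/(a) = 1.93 + 0.8954/1.3600 = 2.5884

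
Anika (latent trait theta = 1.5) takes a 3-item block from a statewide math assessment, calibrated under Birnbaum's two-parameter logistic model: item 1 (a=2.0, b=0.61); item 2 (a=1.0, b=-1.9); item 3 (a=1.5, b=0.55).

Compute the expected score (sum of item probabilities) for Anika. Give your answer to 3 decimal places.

2.630

P(theta) = 1 / (1 + exp(−a(theta − b)))
P_1 = 1/(1+e^{-1.7800}) = 0.8557
P_2 = 1/(1+e^{-3.4000}) = 0.9677
P_3 = 1/(1+e^{-1.4250}) = 0.8061
E[score] = 0.8557 + 0.9677 + 0.8061 = 2.6295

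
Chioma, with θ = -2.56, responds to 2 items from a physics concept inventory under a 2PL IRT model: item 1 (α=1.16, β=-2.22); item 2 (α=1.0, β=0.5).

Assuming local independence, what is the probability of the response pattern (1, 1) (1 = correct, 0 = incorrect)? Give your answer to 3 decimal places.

0.018

P(θ) = 1 / (1 + exp(−α(θ − β)))
P_1 = 1/(1+e^{0.3944}) = 0.4027
P_2 = 1/(1+e^{3.0600}) = 0.0448
L = P_1 × P_2 = 0.4027 × 0.0448 = 0.01803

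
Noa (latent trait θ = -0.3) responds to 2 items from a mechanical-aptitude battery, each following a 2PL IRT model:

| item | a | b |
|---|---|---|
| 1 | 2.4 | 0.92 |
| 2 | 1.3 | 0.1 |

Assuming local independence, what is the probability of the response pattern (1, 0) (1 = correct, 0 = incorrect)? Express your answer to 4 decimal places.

P(θ) = 1 / (1 + exp(−a(θ − b)))
P_1 = 1/(1+e^{2.9280}) = 0.0508
P_2 = 1/(1+e^{0.5200}) = 0.3729
L = P_1 × (1−P_2) = 0.0508 × 0.6271 = 0.03185

0.0319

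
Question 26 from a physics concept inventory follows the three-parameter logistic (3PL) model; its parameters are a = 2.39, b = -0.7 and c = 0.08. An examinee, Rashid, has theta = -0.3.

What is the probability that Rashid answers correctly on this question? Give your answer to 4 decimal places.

0.7445

P(theta) = c + (1 − c) · 1 / (1 + exp(−a(theta − b)))
Exponent: 2.39 × (-0.3 − (-0.7)) = 0.9560
1/(1 + e^{-0.9560}) = 0.7223
P = 0.08 + 0.92 × 0.7223 = 0.7445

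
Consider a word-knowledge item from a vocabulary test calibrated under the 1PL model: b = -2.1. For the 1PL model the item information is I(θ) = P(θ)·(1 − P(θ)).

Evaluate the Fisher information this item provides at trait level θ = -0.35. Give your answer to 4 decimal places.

P = 1/(1+e^{-1.7500}) = 0.8520
P(1−P) = 0.8520 × 0.1480 = 0.1261
I = P(1−P) = 0.12613

0.1261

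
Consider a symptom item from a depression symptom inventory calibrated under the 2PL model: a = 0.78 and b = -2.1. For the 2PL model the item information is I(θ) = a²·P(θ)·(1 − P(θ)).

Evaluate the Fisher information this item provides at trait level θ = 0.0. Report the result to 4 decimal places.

P = 1/(1+e^{-1.6380}) = 0.8373
P(1−P) = 0.8373 × 0.1627 = 0.1363
I = a² × P(1−P) = 0.78² × 0.1363 = 0.08290

0.0829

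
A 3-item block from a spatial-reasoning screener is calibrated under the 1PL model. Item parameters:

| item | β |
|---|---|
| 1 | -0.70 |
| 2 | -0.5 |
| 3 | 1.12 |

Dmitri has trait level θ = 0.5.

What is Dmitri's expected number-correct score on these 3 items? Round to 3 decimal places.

1.849

P(θ) = 1 / (1 + exp(−(θ − β)))
P_1 = 1/(1+e^{-1.2000}) = 0.7685
P_2 = 1/(1+e^{-1.0000}) = 0.7311
P_3 = 1/(1+e^{0.6200}) = 0.3498
E[score] = 0.7685 + 0.7311 + 0.3498 = 1.8494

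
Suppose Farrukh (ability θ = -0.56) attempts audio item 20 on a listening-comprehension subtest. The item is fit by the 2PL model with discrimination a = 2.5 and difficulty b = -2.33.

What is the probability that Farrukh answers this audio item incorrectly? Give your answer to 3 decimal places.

0.012

P(θ) = 1 / (1 + exp(−a(θ − b)))
Exponent: 2.5 × (-0.56 − (-2.33)) = 4.4250
1/(1 + e^{-4.4250}) = 0.9882
P(incorrect) = 1 − 0.9882 = 0.0118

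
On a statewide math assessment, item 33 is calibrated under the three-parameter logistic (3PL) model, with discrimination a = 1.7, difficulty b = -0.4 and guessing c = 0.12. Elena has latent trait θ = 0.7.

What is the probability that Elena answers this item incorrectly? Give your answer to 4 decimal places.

P(θ) = c + (1 − c) · 1 / (1 + exp(−a(θ − b)))
Exponent: 1.7 × (0.7 − (-0.4)) = 1.8700
1/(1 + e^{-1.8700}) = 0.8665
P = 0.12 + 0.88 × 0.8665 = 0.8825
P(incorrect) = 1 − 0.8825 = 0.1175

0.1175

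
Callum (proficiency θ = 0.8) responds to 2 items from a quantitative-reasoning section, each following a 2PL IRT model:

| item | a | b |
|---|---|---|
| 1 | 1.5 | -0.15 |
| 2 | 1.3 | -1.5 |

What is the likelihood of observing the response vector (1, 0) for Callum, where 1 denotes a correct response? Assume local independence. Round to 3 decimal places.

P(θ) = 1 / (1 + exp(−a(θ − b)))
P_1 = 1/(1+e^{-1.4250}) = 0.8061
P_2 = 1/(1+e^{-2.9900}) = 0.9521
L = P_1 × (1−P_2) = 0.8061 × 0.0479 = 0.03860

0.039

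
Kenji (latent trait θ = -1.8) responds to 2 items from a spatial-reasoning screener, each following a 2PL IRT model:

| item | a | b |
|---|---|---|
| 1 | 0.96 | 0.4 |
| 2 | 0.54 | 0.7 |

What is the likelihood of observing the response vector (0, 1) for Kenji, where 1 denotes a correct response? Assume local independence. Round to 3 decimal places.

0.184

P(θ) = 1 / (1 + exp(−a(θ − b)))
P_1 = 1/(1+e^{2.1120}) = 0.1079
P_2 = 1/(1+e^{1.3500}) = 0.2059
L = (1−P_1) × P_2 = 0.8921 × 0.2059 = 0.18365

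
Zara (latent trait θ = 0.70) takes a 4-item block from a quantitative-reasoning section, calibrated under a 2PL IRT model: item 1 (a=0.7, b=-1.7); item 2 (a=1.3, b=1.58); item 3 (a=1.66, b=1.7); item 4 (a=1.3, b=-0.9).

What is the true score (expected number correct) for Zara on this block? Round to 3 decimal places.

2.133

P(θ) = 1 / (1 + exp(−a(θ − b)))
P_1 = 1/(1+e^{-1.6800}) = 0.8429
P_2 = 1/(1+e^{1.1440}) = 0.2416
P_3 = 1/(1+e^{1.6600}) = 0.1598
P_4 = 1/(1+e^{-2.0800}) = 0.8889
E[score] = 0.8429 + 0.2416 + 0.1598 + 0.8889 = 2.1332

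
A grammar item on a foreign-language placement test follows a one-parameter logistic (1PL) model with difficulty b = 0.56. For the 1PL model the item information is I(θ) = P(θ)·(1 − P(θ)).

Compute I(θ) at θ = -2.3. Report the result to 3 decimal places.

0.051

P = 1/(1+e^{2.8600}) = 0.0542
P(1−P) = 0.0542 × 0.9458 = 0.0512
I = P(1−P) = 0.05123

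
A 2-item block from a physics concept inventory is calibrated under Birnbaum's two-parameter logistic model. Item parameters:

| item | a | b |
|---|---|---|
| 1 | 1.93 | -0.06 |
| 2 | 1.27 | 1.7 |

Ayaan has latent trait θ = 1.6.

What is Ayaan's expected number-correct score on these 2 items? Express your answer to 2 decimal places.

P(θ) = 1 / (1 + exp(−a(θ − b)))
P_1 = 1/(1+e^{-3.2038}) = 0.9610
P_2 = 1/(1+e^{0.1270}) = 0.4683
E[score] = 0.9610 + 0.4683 = 1.4293

1.43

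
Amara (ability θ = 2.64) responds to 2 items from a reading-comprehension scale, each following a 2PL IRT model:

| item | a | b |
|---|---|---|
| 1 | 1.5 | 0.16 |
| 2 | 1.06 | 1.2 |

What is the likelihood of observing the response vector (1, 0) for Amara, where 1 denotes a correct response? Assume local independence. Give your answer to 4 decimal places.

P(θ) = 1 / (1 + exp(−a(θ − b)))
P_1 = 1/(1+e^{-3.7200}) = 0.9763
P_2 = 1/(1+e^{-1.5264}) = 0.8215
L = P_1 × (1−P_2) = 0.9763 × 0.1785 = 0.17430

0.1743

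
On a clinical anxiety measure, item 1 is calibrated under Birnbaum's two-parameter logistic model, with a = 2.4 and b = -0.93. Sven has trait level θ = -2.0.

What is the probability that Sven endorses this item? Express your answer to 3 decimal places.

P(θ) = 1 / (1 + exp(−a(θ − b)))
Exponent: 2.4 × (-2.0 − (-0.93)) = -2.5680
1/(1 + e^{2.5680}) = 0.0712

0.071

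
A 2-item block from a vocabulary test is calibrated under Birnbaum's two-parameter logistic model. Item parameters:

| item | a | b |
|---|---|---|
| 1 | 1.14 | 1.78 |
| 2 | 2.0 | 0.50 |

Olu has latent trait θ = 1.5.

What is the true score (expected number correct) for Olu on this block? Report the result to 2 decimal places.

P(θ) = 1 / (1 + exp(−a(θ − b)))
P_1 = 1/(1+e^{0.3192}) = 0.4209
P_2 = 1/(1+e^{-2.0000}) = 0.8808
E[score] = 0.4209 + 0.8808 = 1.3017

1.30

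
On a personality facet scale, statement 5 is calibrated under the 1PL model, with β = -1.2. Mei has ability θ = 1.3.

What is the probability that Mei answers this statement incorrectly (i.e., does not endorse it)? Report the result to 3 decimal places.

0.076

P(θ) = 1 / (1 + exp(−(θ − β)))
Exponent: (1.3 − (-1.2)) = 2.5000
1/(1 + e^{-2.5000}) = 0.9241
P = 0.9241
P(incorrect) = 1 − 0.9241 = 0.0759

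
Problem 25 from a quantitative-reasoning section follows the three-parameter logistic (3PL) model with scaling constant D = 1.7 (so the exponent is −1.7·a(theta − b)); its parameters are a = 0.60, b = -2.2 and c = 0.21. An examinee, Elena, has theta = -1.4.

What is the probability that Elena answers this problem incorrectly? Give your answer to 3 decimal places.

0.242

P(theta) = c + (1 − c) · 1 / (1 + exp(−D·a(theta − b)))
Exponent: 1.7 × 0.60 × (-1.4 − (-2.2)) = 0.8160
1/(1 + e^{-0.8160}) = 0.6934
P = 0.21 + 0.79 × 0.6934 = 0.7578
P(incorrect) = 1 − 0.7578 = 0.2422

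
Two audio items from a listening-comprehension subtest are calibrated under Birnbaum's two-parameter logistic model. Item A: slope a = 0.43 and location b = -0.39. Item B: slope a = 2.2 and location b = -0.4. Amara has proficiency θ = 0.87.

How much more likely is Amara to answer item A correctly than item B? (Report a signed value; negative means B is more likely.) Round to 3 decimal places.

P(θ) = 1 / (1 + exp(−a(θ − b)))
P_A = 0.6322
P_B = 0.9424
P_A − P_B = -0.3101

-0.310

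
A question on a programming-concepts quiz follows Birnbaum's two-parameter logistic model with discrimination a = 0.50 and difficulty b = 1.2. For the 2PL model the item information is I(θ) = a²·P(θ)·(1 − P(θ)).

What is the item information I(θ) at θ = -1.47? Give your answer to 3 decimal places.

0.041

P = 1/(1+e^{1.3350}) = 0.2083
P(1−P) = 0.2083 × 0.7917 = 0.1649
I = a² × P(1−P) = 0.50² × 0.1649 = 0.04123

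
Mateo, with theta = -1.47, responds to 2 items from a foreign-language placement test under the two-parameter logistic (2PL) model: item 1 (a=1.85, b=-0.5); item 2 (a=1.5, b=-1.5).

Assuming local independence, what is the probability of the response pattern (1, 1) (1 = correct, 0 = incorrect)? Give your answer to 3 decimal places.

0.073

P(theta) = 1 / (1 + exp(−a(theta − b)))
P_1 = 1/(1+e^{1.7945}) = 0.1425
P_2 = 1/(1+e^{-0.0450}) = 0.5112
L = P_1 × P_2 = 0.1425 × 0.5112 = 0.07286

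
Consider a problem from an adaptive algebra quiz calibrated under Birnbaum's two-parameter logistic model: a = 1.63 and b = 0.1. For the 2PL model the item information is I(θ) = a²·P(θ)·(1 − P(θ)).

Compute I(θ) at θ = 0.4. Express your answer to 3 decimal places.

0.626

P = 1/(1+e^{-0.4890}) = 0.6199
P(1−P) = 0.6199 × 0.3801 = 0.2356
I = a² × P(1−P) = 1.63² × 0.2356 = 0.62605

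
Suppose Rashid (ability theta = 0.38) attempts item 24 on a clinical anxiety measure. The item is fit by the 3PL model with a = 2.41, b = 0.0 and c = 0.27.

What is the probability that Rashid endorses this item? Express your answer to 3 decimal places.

0.791

P(theta) = c + (1 − c) · 1 / (1 + exp(−a(theta − b)))
Exponent: 2.41 × (0.38 − 0.0) = 0.9158
1/(1 + e^{-0.9158}) = 0.7142
P = 0.27 + 0.73 × 0.7142 = 0.7914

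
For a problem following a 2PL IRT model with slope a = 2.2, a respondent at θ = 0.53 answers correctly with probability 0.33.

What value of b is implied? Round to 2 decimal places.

0.85

P(θ) = 1 / (1 + exp(−a(θ − b)))
logit(0.33) = ln(0.33/0.67) = -0.7082
b = θ − logit/(a) = 0.53 − (-0.7082)/2.2000 = 0.8519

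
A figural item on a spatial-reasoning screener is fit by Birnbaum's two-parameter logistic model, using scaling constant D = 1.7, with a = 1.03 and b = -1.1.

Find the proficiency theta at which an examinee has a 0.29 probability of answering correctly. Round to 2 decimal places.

-1.61

P(theta) = 1 / (1 + exp(−D·a(theta − b)))
logit = ln(0.2900/0.7100) = -0.8954
theta = b + logit/(1.7·a) = -1.1 + (-0.8954)/1.7510 = -1.6114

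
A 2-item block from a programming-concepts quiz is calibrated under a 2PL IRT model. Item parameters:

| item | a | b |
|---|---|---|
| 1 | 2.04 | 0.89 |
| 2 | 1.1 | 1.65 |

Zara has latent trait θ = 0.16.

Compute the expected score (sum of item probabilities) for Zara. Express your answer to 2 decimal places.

0.35

P(θ) = 1 / (1 + exp(−a(θ − b)))
P_1 = 1/(1+e^{1.4892}) = 0.1840
P_2 = 1/(1+e^{1.6390}) = 0.1626
E[score] = 0.1840 + 0.1626 = 0.3466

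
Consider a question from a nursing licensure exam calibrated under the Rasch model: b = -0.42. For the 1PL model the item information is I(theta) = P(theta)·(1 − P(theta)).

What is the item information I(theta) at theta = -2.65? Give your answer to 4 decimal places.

0.0877

P = 1/(1+e^{2.2300}) = 0.0971
P(1−P) = 0.0971 × 0.9029 = 0.0877
I = P(1−P) = 0.08766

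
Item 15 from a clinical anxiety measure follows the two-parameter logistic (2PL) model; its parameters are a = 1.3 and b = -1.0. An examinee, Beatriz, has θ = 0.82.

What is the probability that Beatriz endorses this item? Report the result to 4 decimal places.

P(θ) = 1 / (1 + exp(−a(θ − b)))
Exponent: 1.3 × (0.82 − (-1.0)) = 2.3660
1/(1 + e^{-2.3660}) = 0.9142

0.9142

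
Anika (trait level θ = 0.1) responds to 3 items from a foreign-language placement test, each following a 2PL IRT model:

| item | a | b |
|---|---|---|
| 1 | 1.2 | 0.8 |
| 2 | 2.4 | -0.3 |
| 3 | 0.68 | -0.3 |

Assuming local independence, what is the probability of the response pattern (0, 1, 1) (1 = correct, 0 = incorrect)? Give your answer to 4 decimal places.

0.2867

P(θ) = 1 / (1 + exp(−a(θ − b)))
P_1 = 1/(1+e^{0.8400}) = 0.3015
P_2 = 1/(1+e^{-0.9600}) = 0.7231
P_3 = 1/(1+e^{-0.2720}) = 0.5676
L = (1−P_1) × P_2 × P_3 = 0.6985 × 0.7231 × 0.5676 = 0.28667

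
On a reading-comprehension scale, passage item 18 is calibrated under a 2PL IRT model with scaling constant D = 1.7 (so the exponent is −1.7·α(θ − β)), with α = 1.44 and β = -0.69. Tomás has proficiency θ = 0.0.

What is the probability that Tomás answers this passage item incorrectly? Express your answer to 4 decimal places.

0.1559

P(θ) = 1 / (1 + exp(−D·α(θ − β)))
Exponent: 1.7 × 1.44 × (0.0 − (-0.69)) = 1.6891
1/(1 + e^{-1.6891}) = 0.8441
P = 0.8441
P(incorrect) = 1 − 0.8441 = 0.1559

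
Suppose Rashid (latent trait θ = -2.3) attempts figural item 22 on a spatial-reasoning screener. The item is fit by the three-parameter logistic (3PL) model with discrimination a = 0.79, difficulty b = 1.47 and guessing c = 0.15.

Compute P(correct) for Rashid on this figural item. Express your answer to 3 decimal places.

P(θ) = c + (1 − c) · 1 / (1 + exp(−a(θ − b)))
Exponent: 0.79 × (-2.3 − 1.47) = -2.9783
1/(1 + e^{2.9783}) = 0.0484
P = 0.15 + 0.85 × 0.0484 = 0.1912

0.191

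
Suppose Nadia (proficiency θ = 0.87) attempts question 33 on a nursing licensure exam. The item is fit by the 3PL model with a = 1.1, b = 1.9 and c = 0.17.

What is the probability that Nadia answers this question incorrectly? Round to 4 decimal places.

P(θ) = c + (1 − c) · 1 / (1 + exp(−a(θ − b)))
Exponent: 1.1 × (0.87 − 1.9) = -1.1330
1/(1 + e^{1.1330}) = 0.2436
P = 0.17 + 0.83 × 0.2436 = 0.3722
P(incorrect) = 1 − 0.3722 = 0.6278

0.6278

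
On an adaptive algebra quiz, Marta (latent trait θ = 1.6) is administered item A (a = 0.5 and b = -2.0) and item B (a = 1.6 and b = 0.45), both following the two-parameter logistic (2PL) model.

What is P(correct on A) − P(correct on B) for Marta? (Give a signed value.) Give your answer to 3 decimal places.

P(θ) = 1 / (1 + exp(−a(θ − b)))
P_A = 0.8581
P_B = 0.8629
P_A − P_B = -0.0048

-0.005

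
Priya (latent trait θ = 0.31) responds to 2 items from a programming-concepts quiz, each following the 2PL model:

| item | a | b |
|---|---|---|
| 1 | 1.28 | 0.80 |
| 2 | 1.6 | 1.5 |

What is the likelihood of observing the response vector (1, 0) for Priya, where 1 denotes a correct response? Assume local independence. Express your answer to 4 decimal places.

0.3030

P(θ) = 1 / (1 + exp(−a(θ − b)))
P_1 = 1/(1+e^{0.6272}) = 0.3481
P_2 = 1/(1+e^{1.9040}) = 0.1297
L = P_1 × (1−P_2) = 0.3481 × 0.8703 = 0.30301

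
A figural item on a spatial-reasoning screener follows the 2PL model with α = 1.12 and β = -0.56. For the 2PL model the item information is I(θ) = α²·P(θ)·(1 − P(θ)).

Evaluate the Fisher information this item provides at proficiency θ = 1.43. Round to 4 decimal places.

P = 1/(1+e^{-2.2288}) = 0.9028
P(1−P) = 0.9028 × 0.0972 = 0.0877
I = α² × P(1−P) = 1.12² × 0.0877 = 0.11007

0.1101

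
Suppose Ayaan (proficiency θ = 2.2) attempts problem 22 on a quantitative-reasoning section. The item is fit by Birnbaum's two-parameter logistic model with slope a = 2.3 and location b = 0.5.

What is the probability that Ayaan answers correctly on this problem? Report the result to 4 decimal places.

0.9804

P(θ) = 1 / (1 + exp(−a(θ − b)))
Exponent: 2.3 × (2.2 − 0.5) = 3.9100
1/(1 + e^{-3.9100}) = 0.9804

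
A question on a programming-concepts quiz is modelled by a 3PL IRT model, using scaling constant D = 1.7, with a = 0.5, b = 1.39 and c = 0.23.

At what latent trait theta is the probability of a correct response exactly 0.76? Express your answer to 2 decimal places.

2.32

P(theta) = c + (1 − c) · 1 / (1 + exp(−D·a(theta − b)))
Remove guessing floor: (0.76 − 0.23)/(1 − 0.23) = 0.6883
logit = ln(0.6883/0.3117) = 0.7922
theta = b + logit/(1.7·a) = 1.39 + 0.7922/0.8500 = 2.3220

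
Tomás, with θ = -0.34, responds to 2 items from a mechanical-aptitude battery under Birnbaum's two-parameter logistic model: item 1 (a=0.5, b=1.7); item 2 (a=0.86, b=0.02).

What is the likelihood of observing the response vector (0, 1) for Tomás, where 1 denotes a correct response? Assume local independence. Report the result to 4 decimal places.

0.3110

P(θ) = 1 / (1 + exp(−a(θ − b)))
P_1 = 1/(1+e^{1.0200}) = 0.2650
P_2 = 1/(1+e^{0.3096}) = 0.4232
L = (1−P_1) × P_2 = 0.7350 × 0.4232 = 0.31105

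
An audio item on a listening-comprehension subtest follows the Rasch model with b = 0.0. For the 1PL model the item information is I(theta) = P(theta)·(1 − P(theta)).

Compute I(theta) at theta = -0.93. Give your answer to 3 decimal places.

P = 1/(1+e^{0.9300}) = 0.2829
P(1−P) = 0.2829 × 0.7171 = 0.2029
I = P(1−P) = 0.20288

0.203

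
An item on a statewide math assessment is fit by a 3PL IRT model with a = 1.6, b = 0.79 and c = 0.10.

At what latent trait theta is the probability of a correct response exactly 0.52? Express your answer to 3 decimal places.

0.707

P(theta) = c + (1 − c) · 1 / (1 + exp(−a(theta − b)))
Remove guessing floor: (0.52 − 0.10)/(1 − 0.10) = 0.4667
logit = ln(0.4667/0.5333) = -0.1335
theta = b + logit/(a) = 0.79 + (-0.1335)/1.6000 = 0.7065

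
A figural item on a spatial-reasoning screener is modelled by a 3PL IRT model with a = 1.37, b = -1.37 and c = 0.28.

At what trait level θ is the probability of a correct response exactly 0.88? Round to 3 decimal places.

P(θ) = c + (1 − c) · 1 / (1 + exp(−a(θ − b)))
Remove guessing floor: (0.88 − 0.28)/(1 − 0.28) = 0.8333
logit = ln(0.8333/0.1667) = 1.6094
θ = b + logit/(a) = -1.37 + 1.6094/1.3700 = -0.1952

-0.195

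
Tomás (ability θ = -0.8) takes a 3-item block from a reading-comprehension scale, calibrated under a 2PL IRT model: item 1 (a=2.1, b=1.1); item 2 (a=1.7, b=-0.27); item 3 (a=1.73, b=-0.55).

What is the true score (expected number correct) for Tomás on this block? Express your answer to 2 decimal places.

P(θ) = 1 / (1 + exp(−a(θ − b)))
P_1 = 1/(1+e^{3.9900}) = 0.0182
P_2 = 1/(1+e^{0.9010}) = 0.2888
P_3 = 1/(1+e^{0.4325}) = 0.3935
E[score] = 0.0182 + 0.2888 + 0.3935 = 0.7005

0.70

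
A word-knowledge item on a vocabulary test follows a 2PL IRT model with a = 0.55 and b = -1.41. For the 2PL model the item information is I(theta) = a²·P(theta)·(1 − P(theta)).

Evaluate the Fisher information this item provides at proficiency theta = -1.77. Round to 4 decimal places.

0.0749

P = 1/(1+e^{0.1980}) = 0.4507
P(1−P) = 0.4507 × 0.5493 = 0.2476
I = a² × P(1−P) = 0.55² × 0.2476 = 0.07489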